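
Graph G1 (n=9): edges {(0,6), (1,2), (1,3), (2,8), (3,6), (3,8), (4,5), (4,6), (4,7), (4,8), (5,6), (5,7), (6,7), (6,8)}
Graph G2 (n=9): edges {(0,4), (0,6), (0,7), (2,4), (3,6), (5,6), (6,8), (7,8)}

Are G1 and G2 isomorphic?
No, not isomorphic

The graphs are NOT isomorphic.

Connected components of G1: 1 component(s) with vertex sets [[0, 1, 2, 3, 4, 5, 6, 7, 8]], sizes [9].
Connected components of G2: 2 component(s) with vertex sets [[1], [0, 2, 3, 4, 5, 6, 7, 8]], sizes [1, 8].
The number of connected components (and the multiset of component sizes) is an isomorphism invariant — an isomorphism maps each component of G1 bijectively onto a component of G2. Since G1 has 1 component(s) and G2 has 2, they cannot be isomorphic.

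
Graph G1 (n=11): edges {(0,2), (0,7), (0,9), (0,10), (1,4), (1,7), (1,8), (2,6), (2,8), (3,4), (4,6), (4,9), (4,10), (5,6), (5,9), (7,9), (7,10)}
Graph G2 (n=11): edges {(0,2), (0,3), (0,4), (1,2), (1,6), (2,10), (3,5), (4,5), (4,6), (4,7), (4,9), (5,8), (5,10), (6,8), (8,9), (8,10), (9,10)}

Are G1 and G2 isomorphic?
Yes, isomorphic

The graphs are isomorphic.
One valid mapping φ: V(G1) → V(G2): 0→10, 1→6, 2→2, 3→7, 4→4, 5→3, 6→0, 7→8, 8→1, 9→5, 10→9

Verify φ preserves adjacency — for each edge of G1, its image is an edge of G2:
  (0,2) → (φ(0),φ(2)) = (2,10) ∈ E(G2) ✓
  (0,7) → (φ(0),φ(7)) = (8,10) ∈ E(G2) ✓
  (0,9) → (φ(0),φ(9)) = (5,10) ∈ E(G2) ✓
  (0,10) → (φ(0),φ(10)) = (9,10) ∈ E(G2) ✓
  (1,4) → (φ(1),φ(4)) = (4,6) ∈ E(G2) ✓
  (1,7) → (φ(1),φ(7)) = (6,8) ∈ E(G2) ✓
  (1,8) → (φ(1),φ(8)) = (1,6) ∈ E(G2) ✓
  (2,6) → (φ(2),φ(6)) = (0,2) ∈ E(G2) ✓
  (2,8) → (φ(2),φ(8)) = (1,2) ∈ E(G2) ✓
  (3,4) → (φ(3),φ(4)) = (4,7) ∈ E(G2) ✓
  (4,6) → (φ(4),φ(6)) = (0,4) ∈ E(G2) ✓
  (4,9) → (φ(4),φ(9)) = (4,5) ∈ E(G2) ✓
  (4,10) → (φ(4),φ(10)) = (4,9) ∈ E(G2) ✓
  (5,6) → (φ(5),φ(6)) = (0,3) ∈ E(G2) ✓
  (5,9) → (φ(5),φ(9)) = (3,5) ∈ E(G2) ✓
  (7,9) → (φ(7),φ(9)) = (5,8) ∈ E(G2) ✓
  (7,10) → (φ(7),φ(10)) = (8,9) ∈ E(G2) ✓
All 17 edges of G1 map to edges of G2, and |E(G1)| = |E(G2)| = 17, so φ is a bijection on edges as well as vertices. Hence G1 ≅ G2.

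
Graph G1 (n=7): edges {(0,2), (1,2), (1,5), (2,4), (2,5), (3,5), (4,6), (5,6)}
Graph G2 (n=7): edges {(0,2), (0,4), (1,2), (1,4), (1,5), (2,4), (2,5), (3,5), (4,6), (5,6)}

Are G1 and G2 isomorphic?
No, not isomorphic

The graphs are NOT isomorphic.

Counting edges: G1 has 8 edge(s); G2 has 10 edge(s).
Edge count is an isomorphism invariant (a bijection on vertices induces a bijection on edges), so differing edge counts rule out isomorphism.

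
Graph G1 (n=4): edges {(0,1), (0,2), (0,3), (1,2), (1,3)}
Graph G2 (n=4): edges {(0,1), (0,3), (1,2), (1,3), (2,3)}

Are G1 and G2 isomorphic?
Yes, isomorphic

The graphs are isomorphic.
One valid mapping φ: V(G1) → V(G2): 0→3, 1→1, 2→0, 3→2

Verify φ preserves adjacency — for each edge of G1, its image is an edge of G2:
  (0,1) → (φ(0),φ(1)) = (1,3) ∈ E(G2) ✓
  (0,2) → (φ(0),φ(2)) = (0,3) ∈ E(G2) ✓
  (0,3) → (φ(0),φ(3)) = (2,3) ∈ E(G2) ✓
  (1,2) → (φ(1),φ(2)) = (0,1) ∈ E(G2) ✓
  (1,3) → (φ(1),φ(3)) = (1,2) ∈ E(G2) ✓
All 5 edges of G1 map to edges of G2, and |E(G1)| = |E(G2)| = 5, so φ is a bijection on edges as well as vertices. Hence G1 ≅ G2.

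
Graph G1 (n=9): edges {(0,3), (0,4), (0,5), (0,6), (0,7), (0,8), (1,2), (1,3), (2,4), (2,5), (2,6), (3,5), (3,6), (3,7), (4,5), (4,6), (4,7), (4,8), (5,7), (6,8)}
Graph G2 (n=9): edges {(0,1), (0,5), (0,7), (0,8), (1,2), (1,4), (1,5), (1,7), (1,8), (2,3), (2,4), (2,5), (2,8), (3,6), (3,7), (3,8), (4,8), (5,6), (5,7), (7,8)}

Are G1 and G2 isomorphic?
Yes, isomorphic

The graphs are isomorphic.
One valid mapping φ: V(G1) → V(G2): 0→1, 1→6, 2→3, 3→5, 4→8, 5→7, 6→2, 7→0, 8→4

Verify φ preserves adjacency — for each edge of G1, its image is an edge of G2:
  (0,3) → (φ(0),φ(3)) = (1,5) ∈ E(G2) ✓
  (0,4) → (φ(0),φ(4)) = (1,8) ∈ E(G2) ✓
  (0,5) → (φ(0),φ(5)) = (1,7) ∈ E(G2) ✓
  (0,6) → (φ(0),φ(6)) = (1,2) ∈ E(G2) ✓
  (0,7) → (φ(0),φ(7)) = (0,1) ∈ E(G2) ✓
  (0,8) → (φ(0),φ(8)) = (1,4) ∈ E(G2) ✓
  (1,2) → (φ(1),φ(2)) = (3,6) ∈ E(G2) ✓
  (1,3) → (φ(1),φ(3)) = (5,6) ∈ E(G2) ✓
  (2,4) → (φ(2),φ(4)) = (3,8) ∈ E(G2) ✓
  (2,5) → (φ(2),φ(5)) = (3,7) ∈ E(G2) ✓
  (2,6) → (φ(2),φ(6)) = (2,3) ∈ E(G2) ✓
  (3,5) → (φ(3),φ(5)) = (5,7) ∈ E(G2) ✓
  (3,6) → (φ(3),φ(6)) = (2,5) ∈ E(G2) ✓
  (3,7) → (φ(3),φ(7)) = (0,5) ∈ E(G2) ✓
  (4,5) → (φ(4),φ(5)) = (7,8) ∈ E(G2) ✓
  (4,6) → (φ(4),φ(6)) = (2,8) ∈ E(G2) ✓
  (4,7) → (φ(4),φ(7)) = (0,8) ∈ E(G2) ✓
  (4,8) → (φ(4),φ(8)) = (4,8) ∈ E(G2) ✓
  (5,7) → (φ(5),φ(7)) = (0,7) ∈ E(G2) ✓
  (6,8) → (φ(6),φ(8)) = (2,4) ∈ E(G2) ✓
All 20 edges of G1 map to edges of G2, and |E(G1)| = |E(G2)| = 20, so φ is a bijection on edges as well as vertices. Hence G1 ≅ G2.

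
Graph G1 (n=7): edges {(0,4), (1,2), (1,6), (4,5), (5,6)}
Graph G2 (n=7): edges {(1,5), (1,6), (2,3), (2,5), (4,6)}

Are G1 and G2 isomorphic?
Yes, isomorphic

The graphs are isomorphic.
One valid mapping φ: V(G1) → V(G2): 0→3, 1→6, 2→4, 3→0, 4→2, 5→5, 6→1

Verify φ preserves adjacency — for each edge of G1, its image is an edge of G2:
  (0,4) → (φ(0),φ(4)) = (2,3) ∈ E(G2) ✓
  (1,2) → (φ(1),φ(2)) = (4,6) ∈ E(G2) ✓
  (1,6) → (φ(1),φ(6)) = (1,6) ∈ E(G2) ✓
  (4,5) → (φ(4),φ(5)) = (2,5) ∈ E(G2) ✓
  (5,6) → (φ(5),φ(6)) = (1,5) ∈ E(G2) ✓
All 5 edges of G1 map to edges of G2, and |E(G1)| = |E(G2)| = 5, so φ is a bijection on edges as well as vertices. Hence G1 ≅ G2.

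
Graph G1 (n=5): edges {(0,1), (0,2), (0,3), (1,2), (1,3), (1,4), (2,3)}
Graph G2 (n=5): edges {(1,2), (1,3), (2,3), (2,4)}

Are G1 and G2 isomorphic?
No, not isomorphic

The graphs are NOT isomorphic.

Counting triangles (3-cliques): G1 has 4, G2 has 1.
Triangle count is an isomorphism invariant, so differing triangle counts rule out isomorphism.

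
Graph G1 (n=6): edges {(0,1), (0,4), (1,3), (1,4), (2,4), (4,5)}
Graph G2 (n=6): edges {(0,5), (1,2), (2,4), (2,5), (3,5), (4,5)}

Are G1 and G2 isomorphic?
Yes, isomorphic

The graphs are isomorphic.
One valid mapping φ: V(G1) → V(G2): 0→4, 1→2, 2→0, 3→1, 4→5, 5→3

Verify φ preserves adjacency — for each edge of G1, its image is an edge of G2:
  (0,1) → (φ(0),φ(1)) = (2,4) ∈ E(G2) ✓
  (0,4) → (φ(0),φ(4)) = (4,5) ∈ E(G2) ✓
  (1,3) → (φ(1),φ(3)) = (1,2) ∈ E(G2) ✓
  (1,4) → (φ(1),φ(4)) = (2,5) ∈ E(G2) ✓
  (2,4) → (φ(2),φ(4)) = (0,5) ∈ E(G2) ✓
  (4,5) → (φ(4),φ(5)) = (3,5) ∈ E(G2) ✓
All 6 edges of G1 map to edges of G2, and |E(G1)| = |E(G2)| = 6, so φ is a bijection on edges as well as vertices. Hence G1 ≅ G2.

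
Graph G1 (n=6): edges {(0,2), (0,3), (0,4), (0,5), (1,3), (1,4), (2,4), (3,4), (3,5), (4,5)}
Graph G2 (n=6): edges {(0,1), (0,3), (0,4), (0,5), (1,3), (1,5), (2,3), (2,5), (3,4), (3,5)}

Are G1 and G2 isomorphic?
Yes, isomorphic

The graphs are isomorphic.
One valid mapping φ: V(G1) → V(G2): 0→0, 1→2, 2→4, 3→5, 4→3, 5→1

Verify φ preserves adjacency — for each edge of G1, its image is an edge of G2:
  (0,2) → (φ(0),φ(2)) = (0,4) ∈ E(G2) ✓
  (0,3) → (φ(0),φ(3)) = (0,5) ∈ E(G2) ✓
  (0,4) → (φ(0),φ(4)) = (0,3) ∈ E(G2) ✓
  (0,5) → (φ(0),φ(5)) = (0,1) ∈ E(G2) ✓
  (1,3) → (φ(1),φ(3)) = (2,5) ∈ E(G2) ✓
  (1,4) → (φ(1),φ(4)) = (2,3) ∈ E(G2) ✓
  (2,4) → (φ(2),φ(4)) = (3,4) ∈ E(G2) ✓
  (3,4) → (φ(3),φ(4)) = (3,5) ∈ E(G2) ✓
  (3,5) → (φ(3),φ(5)) = (1,5) ∈ E(G2) ✓
  (4,5) → (φ(4),φ(5)) = (1,3) ∈ E(G2) ✓
All 10 edges of G1 map to edges of G2, and |E(G1)| = |E(G2)| = 10, so φ is a bijection on edges as well as vertices. Hence G1 ≅ G2.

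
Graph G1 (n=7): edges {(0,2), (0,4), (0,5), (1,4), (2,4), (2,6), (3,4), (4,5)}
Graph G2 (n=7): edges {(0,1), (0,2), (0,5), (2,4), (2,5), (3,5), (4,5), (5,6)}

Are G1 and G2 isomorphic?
Yes, isomorphic

The graphs are isomorphic.
One valid mapping φ: V(G1) → V(G2): 0→2, 1→3, 2→0, 3→6, 4→5, 5→4, 6→1

Verify φ preserves adjacency — for each edge of G1, its image is an edge of G2:
  (0,2) → (φ(0),φ(2)) = (0,2) ∈ E(G2) ✓
  (0,4) → (φ(0),φ(4)) = (2,5) ∈ E(G2) ✓
  (0,5) → (φ(0),φ(5)) = (2,4) ∈ E(G2) ✓
  (1,4) → (φ(1),φ(4)) = (3,5) ∈ E(G2) ✓
  (2,4) → (φ(2),φ(4)) = (0,5) ∈ E(G2) ✓
  (2,6) → (φ(2),φ(6)) = (0,1) ∈ E(G2) ✓
  (3,4) → (φ(3),φ(4)) = (5,6) ∈ E(G2) ✓
  (4,5) → (φ(4),φ(5)) = (4,5) ∈ E(G2) ✓
All 8 edges of G1 map to edges of G2, and |E(G1)| = |E(G2)| = 8, so φ is a bijection on edges as well as vertices. Hence G1 ≅ G2.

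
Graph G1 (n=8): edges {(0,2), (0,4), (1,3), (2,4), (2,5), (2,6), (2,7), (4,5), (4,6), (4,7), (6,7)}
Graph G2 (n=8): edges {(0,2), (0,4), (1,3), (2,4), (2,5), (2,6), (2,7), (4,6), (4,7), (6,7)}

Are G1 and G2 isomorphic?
No, not isomorphic

The graphs are NOT isomorphic.

Counting edges: G1 has 11 edge(s); G2 has 10 edge(s).
Edge count is an isomorphism invariant (a bijection on vertices induces a bijection on edges), so differing edge counts rule out isomorphism.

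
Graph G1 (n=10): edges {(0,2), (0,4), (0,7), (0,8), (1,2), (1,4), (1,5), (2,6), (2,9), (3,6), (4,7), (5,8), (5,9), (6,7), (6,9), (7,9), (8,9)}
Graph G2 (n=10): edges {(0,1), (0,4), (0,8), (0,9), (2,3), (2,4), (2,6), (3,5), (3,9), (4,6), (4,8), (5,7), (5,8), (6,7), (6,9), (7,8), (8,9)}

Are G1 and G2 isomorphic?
Yes, isomorphic

The graphs are isomorphic.
One valid mapping φ: V(G1) → V(G2): 0→6, 1→3, 2→9, 3→1, 4→2, 5→5, 6→0, 7→4, 8→7, 9→8

Verify φ preserves adjacency — for each edge of G1, its image is an edge of G2:
  (0,2) → (φ(0),φ(2)) = (6,9) ∈ E(G2) ✓
  (0,4) → (φ(0),φ(4)) = (2,6) ∈ E(G2) ✓
  (0,7) → (φ(0),φ(7)) = (4,6) ∈ E(G2) ✓
  (0,8) → (φ(0),φ(8)) = (6,7) ∈ E(G2) ✓
  (1,2) → (φ(1),φ(2)) = (3,9) ∈ E(G2) ✓
  (1,4) → (φ(1),φ(4)) = (2,3) ∈ E(G2) ✓
  (1,5) → (φ(1),φ(5)) = (3,5) ∈ E(G2) ✓
  (2,6) → (φ(2),φ(6)) = (0,9) ∈ E(G2) ✓
  (2,9) → (φ(2),φ(9)) = (8,9) ∈ E(G2) ✓
  (3,6) → (φ(3),φ(6)) = (0,1) ∈ E(G2) ✓
  (4,7) → (φ(4),φ(7)) = (2,4) ∈ E(G2) ✓
  (5,8) → (φ(5),φ(8)) = (5,7) ∈ E(G2) ✓
  (5,9) → (φ(5),φ(9)) = (5,8) ∈ E(G2) ✓
  (6,7) → (φ(6),φ(7)) = (0,4) ∈ E(G2) ✓
  (6,9) → (φ(6),φ(9)) = (0,8) ∈ E(G2) ✓
  (7,9) → (φ(7),φ(9)) = (4,8) ∈ E(G2) ✓
  (8,9) → (φ(8),φ(9)) = (7,8) ∈ E(G2) ✓
All 17 edges of G1 map to edges of G2, and |E(G1)| = |E(G2)| = 17, so φ is a bijection on edges as well as vertices. Hence G1 ≅ G2.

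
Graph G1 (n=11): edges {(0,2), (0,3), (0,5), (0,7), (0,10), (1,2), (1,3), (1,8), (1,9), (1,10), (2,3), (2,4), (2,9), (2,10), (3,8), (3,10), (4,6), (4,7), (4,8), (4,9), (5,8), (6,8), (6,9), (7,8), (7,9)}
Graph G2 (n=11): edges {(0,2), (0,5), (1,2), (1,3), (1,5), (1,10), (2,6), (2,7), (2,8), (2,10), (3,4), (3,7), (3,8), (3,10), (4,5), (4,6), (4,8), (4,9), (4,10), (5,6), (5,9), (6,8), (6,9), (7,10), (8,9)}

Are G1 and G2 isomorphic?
Yes, isomorphic

The graphs are isomorphic.
One valid mapping φ: V(G1) → V(G2): 0→5, 1→8, 2→4, 3→6, 4→10, 5→0, 6→7, 7→1, 8→2, 9→3, 10→9

Verify φ preserves adjacency — for each edge of G1, its image is an edge of G2:
  (0,2) → (φ(0),φ(2)) = (4,5) ∈ E(G2) ✓
  (0,3) → (φ(0),φ(3)) = (5,6) ∈ E(G2) ✓
  (0,5) → (φ(0),φ(5)) = (0,5) ∈ E(G2) ✓
  (0,7) → (φ(0),φ(7)) = (1,5) ∈ E(G2) ✓
  (0,10) → (φ(0),φ(10)) = (5,9) ∈ E(G2) ✓
  (1,2) → (φ(1),φ(2)) = (4,8) ∈ E(G2) ✓
  (1,3) → (φ(1),φ(3)) = (6,8) ∈ E(G2) ✓
  (1,8) → (φ(1),φ(8)) = (2,8) ∈ E(G2) ✓
  (1,9) → (φ(1),φ(9)) = (3,8) ∈ E(G2) ✓
  (1,10) → (φ(1),φ(10)) = (8,9) ∈ E(G2) ✓
  (2,3) → (φ(2),φ(3)) = (4,6) ∈ E(G2) ✓
  (2,4) → (φ(2),φ(4)) = (4,10) ∈ E(G2) ✓
  (2,9) → (φ(2),φ(9)) = (3,4) ∈ E(G2) ✓
  (2,10) → (φ(2),φ(10)) = (4,9) ∈ E(G2) ✓
  (3,8) → (φ(3),φ(8)) = (2,6) ∈ E(G2) ✓
  (3,10) → (φ(3),φ(10)) = (6,9) ∈ E(G2) ✓
  (4,6) → (φ(4),φ(6)) = (7,10) ∈ E(G2) ✓
  (4,7) → (φ(4),φ(7)) = (1,10) ∈ E(G2) ✓
  (4,8) → (φ(4),φ(8)) = (2,10) ∈ E(G2) ✓
  (4,9) → (φ(4),φ(9)) = (3,10) ∈ E(G2) ✓
  (5,8) → (φ(5),φ(8)) = (0,2) ∈ E(G2) ✓
  (6,8) → (φ(6),φ(8)) = (2,7) ∈ E(G2) ✓
  (6,9) → (φ(6),φ(9)) = (3,7) ∈ E(G2) ✓
  (7,8) → (φ(7),φ(8)) = (1,2) ∈ E(G2) ✓
  (7,9) → (φ(7),φ(9)) = (1,3) ∈ E(G2) ✓
All 25 edges of G1 map to edges of G2, and |E(G1)| = |E(G2)| = 25, so φ is a bijection on edges as well as vertices. Hence G1 ≅ G2.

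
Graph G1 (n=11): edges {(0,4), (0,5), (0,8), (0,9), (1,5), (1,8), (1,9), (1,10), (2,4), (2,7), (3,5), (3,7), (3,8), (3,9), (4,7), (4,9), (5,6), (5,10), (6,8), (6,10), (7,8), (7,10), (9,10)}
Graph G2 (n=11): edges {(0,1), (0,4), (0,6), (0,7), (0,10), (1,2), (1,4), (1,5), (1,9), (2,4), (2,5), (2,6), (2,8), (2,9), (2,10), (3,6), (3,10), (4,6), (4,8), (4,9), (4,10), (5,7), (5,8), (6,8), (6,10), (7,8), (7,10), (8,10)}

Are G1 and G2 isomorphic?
No, not isomorphic

The graphs are NOT isomorphic.

Counting triangles (3-cliques): G1 has 6, G2 has 24.
Triangle count is an isomorphism invariant, so differing triangle counts rule out isomorphism.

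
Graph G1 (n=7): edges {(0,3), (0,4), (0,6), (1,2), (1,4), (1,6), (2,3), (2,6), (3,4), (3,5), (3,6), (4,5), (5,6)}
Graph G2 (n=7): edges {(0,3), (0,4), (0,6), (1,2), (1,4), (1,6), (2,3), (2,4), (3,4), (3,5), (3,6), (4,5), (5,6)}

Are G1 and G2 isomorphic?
Yes, isomorphic

The graphs are isomorphic.
One valid mapping φ: V(G1) → V(G2): 0→5, 1→1, 2→2, 3→3, 4→6, 5→0, 6→4

Verify φ preserves adjacency — for each edge of G1, its image is an edge of G2:
  (0,3) → (φ(0),φ(3)) = (3,5) ∈ E(G2) ✓
  (0,4) → (φ(0),φ(4)) = (5,6) ∈ E(G2) ✓
  (0,6) → (φ(0),φ(6)) = (4,5) ∈ E(G2) ✓
  (1,2) → (φ(1),φ(2)) = (1,2) ∈ E(G2) ✓
  (1,4) → (φ(1),φ(4)) = (1,6) ∈ E(G2) ✓
  (1,6) → (φ(1),φ(6)) = (1,4) ∈ E(G2) ✓
  (2,3) → (φ(2),φ(3)) = (2,3) ∈ E(G2) ✓
  (2,6) → (φ(2),φ(6)) = (2,4) ∈ E(G2) ✓
  (3,4) → (φ(3),φ(4)) = (3,6) ∈ E(G2) ✓
  (3,5) → (φ(3),φ(5)) = (0,3) ∈ E(G2) ✓
  (3,6) → (φ(3),φ(6)) = (3,4) ∈ E(G2) ✓
  (4,5) → (φ(4),φ(5)) = (0,6) ∈ E(G2) ✓
  (5,6) → (φ(5),φ(6)) = (0,4) ∈ E(G2) ✓
All 13 edges of G1 map to edges of G2, and |E(G1)| = |E(G2)| = 13, so φ is a bijection on edges as well as vertices. Hence G1 ≅ G2.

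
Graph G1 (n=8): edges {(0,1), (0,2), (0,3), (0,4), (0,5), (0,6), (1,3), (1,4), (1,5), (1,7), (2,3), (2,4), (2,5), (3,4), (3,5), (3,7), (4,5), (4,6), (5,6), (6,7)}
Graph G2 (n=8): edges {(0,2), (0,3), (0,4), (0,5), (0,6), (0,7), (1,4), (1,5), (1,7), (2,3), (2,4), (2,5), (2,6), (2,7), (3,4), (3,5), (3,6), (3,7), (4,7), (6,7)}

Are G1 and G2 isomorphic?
Yes, isomorphic

The graphs are isomorphic.
One valid mapping φ: V(G1) → V(G2): 0→2, 1→4, 2→6, 3→7, 4→3, 5→0, 6→5, 7→1

Verify φ preserves adjacency — for each edge of G1, its image is an edge of G2:
  (0,1) → (φ(0),φ(1)) = (2,4) ∈ E(G2) ✓
  (0,2) → (φ(0),φ(2)) = (2,6) ∈ E(G2) ✓
  (0,3) → (φ(0),φ(3)) = (2,7) ∈ E(G2) ✓
  (0,4) → (φ(0),φ(4)) = (2,3) ∈ E(G2) ✓
  (0,5) → (φ(0),φ(5)) = (0,2) ∈ E(G2) ✓
  (0,6) → (φ(0),φ(6)) = (2,5) ∈ E(G2) ✓
  (1,3) → (φ(1),φ(3)) = (4,7) ∈ E(G2) ✓
  (1,4) → (φ(1),φ(4)) = (3,4) ∈ E(G2) ✓
  (1,5) → (φ(1),φ(5)) = (0,4) ∈ E(G2) ✓
  (1,7) → (φ(1),φ(7)) = (1,4) ∈ E(G2) ✓
  (2,3) → (φ(2),φ(3)) = (6,7) ∈ E(G2) ✓
  (2,4) → (φ(2),φ(4)) = (3,6) ∈ E(G2) ✓
  (2,5) → (φ(2),φ(5)) = (0,6) ∈ E(G2) ✓
  (3,4) → (φ(3),φ(4)) = (3,7) ∈ E(G2) ✓
  (3,5) → (φ(3),φ(5)) = (0,7) ∈ E(G2) ✓
  (3,7) → (φ(3),φ(7)) = (1,7) ∈ E(G2) ✓
  (4,5) → (φ(4),φ(5)) = (0,3) ∈ E(G2) ✓
  (4,6) → (φ(4),φ(6)) = (3,5) ∈ E(G2) ✓
  (5,6) → (φ(5),φ(6)) = (0,5) ∈ E(G2) ✓
  (6,7) → (φ(6),φ(7)) = (1,5) ∈ E(G2) ✓
All 20 edges of G1 map to edges of G2, and |E(G1)| = |E(G2)| = 20, so φ is a bijection on edges as well as vertices. Hence G1 ≅ G2.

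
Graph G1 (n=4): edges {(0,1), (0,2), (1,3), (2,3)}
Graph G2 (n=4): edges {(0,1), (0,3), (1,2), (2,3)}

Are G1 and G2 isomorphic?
Yes, isomorphic

The graphs are isomorphic.
One valid mapping φ: V(G1) → V(G2): 0→2, 1→3, 2→1, 3→0

Verify φ preserves adjacency — for each edge of G1, its image is an edge of G2:
  (0,1) → (φ(0),φ(1)) = (2,3) ∈ E(G2) ✓
  (0,2) → (φ(0),φ(2)) = (1,2) ∈ E(G2) ✓
  (1,3) → (φ(1),φ(3)) = (0,3) ∈ E(G2) ✓
  (2,3) → (φ(2),φ(3)) = (0,1) ∈ E(G2) ✓
All 4 edges of G1 map to edges of G2, and |E(G1)| = |E(G2)| = 4, so φ is a bijection on edges as well as vertices. Hence G1 ≅ G2.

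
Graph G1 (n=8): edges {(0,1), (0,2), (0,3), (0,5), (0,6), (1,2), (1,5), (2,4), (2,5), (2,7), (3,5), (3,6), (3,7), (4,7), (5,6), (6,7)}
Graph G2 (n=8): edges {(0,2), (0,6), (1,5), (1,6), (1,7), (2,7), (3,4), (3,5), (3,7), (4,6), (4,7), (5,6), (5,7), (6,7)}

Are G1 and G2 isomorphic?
No, not isomorphic

The graphs are NOT isomorphic.

Counting triangles (3-cliques): G1 has 10, G2 has 7.
Triangle count is an isomorphism invariant, so differing triangle counts rule out isomorphism.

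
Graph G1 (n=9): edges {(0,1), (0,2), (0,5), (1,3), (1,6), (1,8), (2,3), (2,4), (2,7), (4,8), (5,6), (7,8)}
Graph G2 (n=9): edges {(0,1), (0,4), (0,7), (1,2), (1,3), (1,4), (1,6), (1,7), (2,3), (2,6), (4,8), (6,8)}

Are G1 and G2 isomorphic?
No, not isomorphic

The graphs are NOT isomorphic.

Connected components of G1: 1 component(s) with vertex sets [[0, 1, 2, 3, 4, 5, 6, 7, 8]], sizes [9].
Connected components of G2: 2 component(s) with vertex sets [[5], [0, 1, 2, 3, 4, 6, 7, 8]], sizes [1, 8].
The number of connected components (and the multiset of component sizes) is an isomorphism invariant — an isomorphism maps each component of G1 bijectively onto a component of G2. Since G1 has 1 component(s) and G2 has 2, they cannot be isomorphic.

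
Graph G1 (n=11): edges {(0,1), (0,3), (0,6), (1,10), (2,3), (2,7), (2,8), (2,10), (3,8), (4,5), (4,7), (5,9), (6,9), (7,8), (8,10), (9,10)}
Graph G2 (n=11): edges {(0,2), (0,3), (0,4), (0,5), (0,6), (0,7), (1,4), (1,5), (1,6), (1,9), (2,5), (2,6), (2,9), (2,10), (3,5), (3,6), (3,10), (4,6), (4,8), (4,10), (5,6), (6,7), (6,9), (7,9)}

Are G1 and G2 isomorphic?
No, not isomorphic

The graphs are NOT isomorphic.

Degrees in G1: deg(0)=3, deg(1)=2, deg(2)=4, deg(3)=3, deg(4)=2, deg(5)=2, deg(6)=2, deg(7)=3, deg(8)=4, deg(9)=3, deg(10)=4.
Sorted degree sequence of G1: [4, 4, 4, 3, 3, 3, 3, 2, 2, 2, 2].
Degrees in G2: deg(0)=6, deg(1)=4, deg(2)=5, deg(3)=4, deg(4)=5, deg(5)=5, deg(6)=8, deg(7)=3, deg(8)=1, deg(9)=4, deg(10)=3.
Sorted degree sequence of G2: [8, 6, 5, 5, 5, 4, 4, 4, 3, 3, 1].
The (sorted) degree sequence is an isomorphism invariant, so since G1 and G2 have different degree sequences they cannot be isomorphic.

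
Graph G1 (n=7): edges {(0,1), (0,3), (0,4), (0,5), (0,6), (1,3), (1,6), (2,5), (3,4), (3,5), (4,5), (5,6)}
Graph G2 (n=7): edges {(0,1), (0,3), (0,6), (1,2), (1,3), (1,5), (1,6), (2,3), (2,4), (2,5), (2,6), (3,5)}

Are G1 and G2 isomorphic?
Yes, isomorphic

The graphs are isomorphic.
One valid mapping φ: V(G1) → V(G2): 0→1, 1→0, 2→4, 3→3, 4→5, 5→2, 6→6

Verify φ preserves adjacency — for each edge of G1, its image is an edge of G2:
  (0,1) → (φ(0),φ(1)) = (0,1) ∈ E(G2) ✓
  (0,3) → (φ(0),φ(3)) = (1,3) ∈ E(G2) ✓
  (0,4) → (φ(0),φ(4)) = (1,5) ∈ E(G2) ✓
  (0,5) → (φ(0),φ(5)) = (1,2) ∈ E(G2) ✓
  (0,6) → (φ(0),φ(6)) = (1,6) ∈ E(G2) ✓
  (1,3) → (φ(1),φ(3)) = (0,3) ∈ E(G2) ✓
  (1,6) → (φ(1),φ(6)) = (0,6) ∈ E(G2) ✓
  (2,5) → (φ(2),φ(5)) = (2,4) ∈ E(G2) ✓
  (3,4) → (φ(3),φ(4)) = (3,5) ∈ E(G2) ✓
  (3,5) → (φ(3),φ(5)) = (2,3) ∈ E(G2) ✓
  (4,5) → (φ(4),φ(5)) = (2,5) ∈ E(G2) ✓
  (5,6) → (φ(5),φ(6)) = (2,6) ∈ E(G2) ✓
All 12 edges of G1 map to edges of G2, and |E(G1)| = |E(G2)| = 12, so φ is a bijection on edges as well as vertices. Hence G1 ≅ G2.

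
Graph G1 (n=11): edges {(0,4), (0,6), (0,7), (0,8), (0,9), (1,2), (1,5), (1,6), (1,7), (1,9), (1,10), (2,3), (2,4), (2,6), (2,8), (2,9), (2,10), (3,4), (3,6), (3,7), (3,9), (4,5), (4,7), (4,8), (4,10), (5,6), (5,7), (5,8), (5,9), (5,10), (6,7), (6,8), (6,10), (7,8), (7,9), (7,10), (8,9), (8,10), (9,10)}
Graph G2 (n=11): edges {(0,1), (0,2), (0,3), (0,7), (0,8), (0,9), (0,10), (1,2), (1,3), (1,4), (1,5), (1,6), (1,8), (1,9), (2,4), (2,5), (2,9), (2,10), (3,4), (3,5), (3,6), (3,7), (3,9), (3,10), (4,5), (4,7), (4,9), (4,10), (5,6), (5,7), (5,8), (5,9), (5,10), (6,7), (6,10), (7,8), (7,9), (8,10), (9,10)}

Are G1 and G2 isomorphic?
Yes, isomorphic

The graphs are isomorphic.
One valid mapping φ: V(G1) → V(G2): 0→6, 1→2, 2→0, 3→8, 4→7, 5→4, 6→10, 7→5, 8→3, 9→1, 10→9

Verify φ preserves adjacency — for each edge of G1, its image is an edge of G2:
  (0,4) → (φ(0),φ(4)) = (6,7) ∈ E(G2) ✓
  (0,6) → (φ(0),φ(6)) = (6,10) ∈ E(G2) ✓
  (0,7) → (φ(0),φ(7)) = (5,6) ∈ E(G2) ✓
  (0,8) → (φ(0),φ(8)) = (3,6) ∈ E(G2) ✓
  (0,9) → (φ(0),φ(9)) = (1,6) ∈ E(G2) ✓
  (1,2) → (φ(1),φ(2)) = (0,2) ∈ E(G2) ✓
  (1,5) → (φ(1),φ(5)) = (2,4) ∈ E(G2) ✓
  (1,6) → (φ(1),φ(6)) = (2,10) ∈ E(G2) ✓
  (1,7) → (φ(1),φ(7)) = (2,5) ∈ E(G2) ✓
  (1,9) → (φ(1),φ(9)) = (1,2) ∈ E(G2) ✓
  (1,10) → (φ(1),φ(10)) = (2,9) ∈ E(G2) ✓
  (2,3) → (φ(2),φ(3)) = (0,8) ∈ E(G2) ✓
  (2,4) → (φ(2),φ(4)) = (0,7) ∈ E(G2) ✓
  (2,6) → (φ(2),φ(6)) = (0,10) ∈ E(G2) ✓
  (2,8) → (φ(2),φ(8)) = (0,3) ∈ E(G2) ✓
  (2,9) → (φ(2),φ(9)) = (0,1) ∈ E(G2) ✓
  (2,10) → (φ(2),φ(10)) = (0,9) ∈ E(G2) ✓
  (3,4) → (φ(3),φ(4)) = (7,8) ∈ E(G2) ✓
  (3,6) → (φ(3),φ(6)) = (8,10) ∈ E(G2) ✓
  (3,7) → (φ(3),φ(7)) = (5,8) ∈ E(G2) ✓
  (3,9) → (φ(3),φ(9)) = (1,8) ∈ E(G2) ✓
  (4,5) → (φ(4),φ(5)) = (4,7) ∈ E(G2) ✓
  (4,7) → (φ(4),φ(7)) = (5,7) ∈ E(G2) ✓
  (4,8) → (φ(4),φ(8)) = (3,7) ∈ E(G2) ✓
  (4,10) → (φ(4),φ(10)) = (7,9) ∈ E(G2) ✓
  (5,6) → (φ(5),φ(6)) = (4,10) ∈ E(G2) ✓
  (5,7) → (φ(5),φ(7)) = (4,5) ∈ E(G2) ✓
  (5,8) → (φ(5),φ(8)) = (3,4) ∈ E(G2) ✓
  (5,9) → (φ(5),φ(9)) = (1,4) ∈ E(G2) ✓
  (5,10) → (φ(5),φ(10)) = (4,9) ∈ E(G2) ✓
  (6,7) → (φ(6),φ(7)) = (5,10) ∈ E(G2) ✓
  (6,8) → (φ(6),φ(8)) = (3,10) ∈ E(G2) ✓
  (6,10) → (φ(6),φ(10)) = (9,10) ∈ E(G2) ✓
  (7,8) → (φ(7),φ(8)) = (3,5) ∈ E(G2) ✓
  (7,9) → (φ(7),φ(9)) = (1,5) ∈ E(G2) ✓
  (7,10) → (φ(7),φ(10)) = (5,9) ∈ E(G2) ✓
  (8,9) → (φ(8),φ(9)) = (1,3) ∈ E(G2) ✓
  (8,10) → (φ(8),φ(10)) = (3,9) ∈ E(G2) ✓
  (9,10) → (φ(9),φ(10)) = (1,9) ∈ E(G2) ✓
All 39 edges of G1 map to edges of G2, and |E(G1)| = |E(G2)| = 39, so φ is a bijection on edges as well as vertices. Hence G1 ≅ G2.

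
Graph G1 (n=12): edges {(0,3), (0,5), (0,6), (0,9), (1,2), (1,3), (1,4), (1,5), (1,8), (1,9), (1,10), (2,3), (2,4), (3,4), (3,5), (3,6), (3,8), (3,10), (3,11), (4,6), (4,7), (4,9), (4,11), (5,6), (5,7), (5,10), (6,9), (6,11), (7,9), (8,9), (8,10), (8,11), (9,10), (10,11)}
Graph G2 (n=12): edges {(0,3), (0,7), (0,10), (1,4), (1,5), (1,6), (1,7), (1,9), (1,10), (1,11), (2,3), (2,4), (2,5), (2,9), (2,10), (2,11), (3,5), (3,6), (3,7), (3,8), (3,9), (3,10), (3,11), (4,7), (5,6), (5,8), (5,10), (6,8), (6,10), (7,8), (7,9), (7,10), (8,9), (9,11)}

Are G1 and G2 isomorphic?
Yes, isomorphic

The graphs are isomorphic.
One valid mapping φ: V(G1) → V(G2): 0→11, 1→10, 2→0, 3→3, 4→7, 5→2, 6→9, 7→4, 8→6, 9→1, 10→5, 11→8

Verify φ preserves adjacency — for each edge of G1, its image is an edge of G2:
  (0,3) → (φ(0),φ(3)) = (3,11) ∈ E(G2) ✓
  (0,5) → (φ(0),φ(5)) = (2,11) ∈ E(G2) ✓
  (0,6) → (φ(0),φ(6)) = (9,11) ∈ E(G2) ✓
  (0,9) → (φ(0),φ(9)) = (1,11) ∈ E(G2) ✓
  (1,2) → (φ(1),φ(2)) = (0,10) ∈ E(G2) ✓
  (1,3) → (φ(1),φ(3)) = (3,10) ∈ E(G2) ✓
  (1,4) → (φ(1),φ(4)) = (7,10) ∈ E(G2) ✓
  (1,5) → (φ(1),φ(5)) = (2,10) ∈ E(G2) ✓
  (1,8) → (φ(1),φ(8)) = (6,10) ∈ E(G2) ✓
  (1,9) → (φ(1),φ(9)) = (1,10) ∈ E(G2) ✓
  (1,10) → (φ(1),φ(10)) = (5,10) ∈ E(G2) ✓
  (2,3) → (φ(2),φ(3)) = (0,3) ∈ E(G2) ✓
  (2,4) → (φ(2),φ(4)) = (0,7) ∈ E(G2) ✓
  (3,4) → (φ(3),φ(4)) = (3,7) ∈ E(G2) ✓
  (3,5) → (φ(3),φ(5)) = (2,3) ∈ E(G2) ✓
  (3,6) → (φ(3),φ(6)) = (3,9) ∈ E(G2) ✓
  (3,8) → (φ(3),φ(8)) = (3,6) ∈ E(G2) ✓
  (3,10) → (φ(3),φ(10)) = (3,5) ∈ E(G2) ✓
  (3,11) → (φ(3),φ(11)) = (3,8) ∈ E(G2) ✓
  (4,6) → (φ(4),φ(6)) = (7,9) ∈ E(G2) ✓
  (4,7) → (φ(4),φ(7)) = (4,7) ∈ E(G2) ✓
  (4,9) → (φ(4),φ(9)) = (1,7) ∈ E(G2) ✓
  (4,11) → (φ(4),φ(11)) = (7,8) ∈ E(G2) ✓
  (5,6) → (φ(5),φ(6)) = (2,9) ∈ E(G2) ✓
  (5,7) → (φ(5),φ(7)) = (2,4) ∈ E(G2) ✓
  (5,10) → (φ(5),φ(10)) = (2,5) ∈ E(G2) ✓
  (6,9) → (φ(6),φ(9)) = (1,9) ∈ E(G2) ✓
  (6,11) → (φ(6),φ(11)) = (8,9) ∈ E(G2) ✓
  (7,9) → (φ(7),φ(9)) = (1,4) ∈ E(G2) ✓
  (8,9) → (φ(8),φ(9)) = (1,6) ∈ E(G2) ✓
  (8,10) → (φ(8),φ(10)) = (5,6) ∈ E(G2) ✓
  (8,11) → (φ(8),φ(11)) = (6,8) ∈ E(G2) ✓
  (9,10) → (φ(9),φ(10)) = (1,5) ∈ E(G2) ✓
  (10,11) → (φ(10),φ(11)) = (5,8) ∈ E(G2) ✓
All 34 edges of G1 map to edges of G2, and |E(G1)| = |E(G2)| = 34, so φ is a bijection on edges as well as vertices. Hence G1 ≅ G2.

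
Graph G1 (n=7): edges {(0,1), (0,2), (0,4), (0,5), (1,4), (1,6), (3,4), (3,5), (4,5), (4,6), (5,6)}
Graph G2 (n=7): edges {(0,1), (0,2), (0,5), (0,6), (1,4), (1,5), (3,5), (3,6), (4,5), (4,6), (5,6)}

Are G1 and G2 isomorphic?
Yes, isomorphic

The graphs are isomorphic.
One valid mapping φ: V(G1) → V(G2): 0→0, 1→1, 2→2, 3→3, 4→5, 5→6, 6→4

Verify φ preserves adjacency — for each edge of G1, its image is an edge of G2:
  (0,1) → (φ(0),φ(1)) = (0,1) ∈ E(G2) ✓
  (0,2) → (φ(0),φ(2)) = (0,2) ∈ E(G2) ✓
  (0,4) → (φ(0),φ(4)) = (0,5) ∈ E(G2) ✓
  (0,5) → (φ(0),φ(5)) = (0,6) ∈ E(G2) ✓
  (1,4) → (φ(1),φ(4)) = (1,5) ∈ E(G2) ✓
  (1,6) → (φ(1),φ(6)) = (1,4) ∈ E(G2) ✓
  (3,4) → (φ(3),φ(4)) = (3,5) ∈ E(G2) ✓
  (3,5) → (φ(3),φ(5)) = (3,6) ∈ E(G2) ✓
  (4,5) → (φ(4),φ(5)) = (5,6) ∈ E(G2) ✓
  (4,6) → (φ(4),φ(6)) = (4,5) ∈ E(G2) ✓
  (5,6) → (φ(5),φ(6)) = (4,6) ∈ E(G2) ✓
All 11 edges of G1 map to edges of G2, and |E(G1)| = |E(G2)| = 11, so φ is a bijection on edges as well as vertices. Hence G1 ≅ G2.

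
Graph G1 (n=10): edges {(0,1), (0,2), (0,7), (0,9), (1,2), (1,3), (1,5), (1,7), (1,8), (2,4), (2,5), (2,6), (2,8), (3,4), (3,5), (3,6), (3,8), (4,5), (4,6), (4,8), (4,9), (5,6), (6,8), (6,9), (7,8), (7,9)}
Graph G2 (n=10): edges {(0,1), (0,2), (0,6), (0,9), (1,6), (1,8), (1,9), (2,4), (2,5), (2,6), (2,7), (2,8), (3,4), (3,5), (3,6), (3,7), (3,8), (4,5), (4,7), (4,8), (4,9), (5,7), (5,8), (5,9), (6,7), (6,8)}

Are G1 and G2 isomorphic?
Yes, isomorphic

The graphs are isomorphic.
One valid mapping φ: V(G1) → V(G2): 0→1, 1→6, 2→8, 3→7, 4→4, 5→3, 6→5, 7→0, 8→2, 9→9

Verify φ preserves adjacency — for each edge of G1, its image is an edge of G2:
  (0,1) → (φ(0),φ(1)) = (1,6) ∈ E(G2) ✓
  (0,2) → (φ(0),φ(2)) = (1,8) ∈ E(G2) ✓
  (0,7) → (φ(0),φ(7)) = (0,1) ∈ E(G2) ✓
  (0,9) → (φ(0),φ(9)) = (1,9) ∈ E(G2) ✓
  (1,2) → (φ(1),φ(2)) = (6,8) ∈ E(G2) ✓
  (1,3) → (φ(1),φ(3)) = (6,7) ∈ E(G2) ✓
  (1,5) → (φ(1),φ(5)) = (3,6) ∈ E(G2) ✓
  (1,7) → (φ(1),φ(7)) = (0,6) ∈ E(G2) ✓
  (1,8) → (φ(1),φ(8)) = (2,6) ∈ E(G2) ✓
  (2,4) → (φ(2),φ(4)) = (4,8) ∈ E(G2) ✓
  (2,5) → (φ(2),φ(5)) = (3,8) ∈ E(G2) ✓
  (2,6) → (φ(2),φ(6)) = (5,8) ∈ E(G2) ✓
  (2,8) → (φ(2),φ(8)) = (2,8) ∈ E(G2) ✓
  (3,4) → (φ(3),φ(4)) = (4,7) ∈ E(G2) ✓
  (3,5) → (φ(3),φ(5)) = (3,7) ∈ E(G2) ✓
  (3,6) → (φ(3),φ(6)) = (5,7) ∈ E(G2) ✓
  (3,8) → (φ(3),φ(8)) = (2,7) ∈ E(G2) ✓
  (4,5) → (φ(4),φ(5)) = (3,4) ∈ E(G2) ✓
  (4,6) → (φ(4),φ(6)) = (4,5) ∈ E(G2) ✓
  (4,8) → (φ(4),φ(8)) = (2,4) ∈ E(G2) ✓
  (4,9) → (φ(4),φ(9)) = (4,9) ∈ E(G2) ✓
  (5,6) → (φ(5),φ(6)) = (3,5) ∈ E(G2) ✓
  (6,8) → (φ(6),φ(8)) = (2,5) ∈ E(G2) ✓
  (6,9) → (φ(6),φ(9)) = (5,9) ∈ E(G2) ✓
  (7,8) → (φ(7),φ(8)) = (0,2) ∈ E(G2) ✓
  (7,9) → (φ(7),φ(9)) = (0,9) ∈ E(G2) ✓
All 26 edges of G1 map to edges of G2, and |E(G1)| = |E(G2)| = 26, so φ is a bijection on edges as well as vertices. Hence G1 ≅ G2.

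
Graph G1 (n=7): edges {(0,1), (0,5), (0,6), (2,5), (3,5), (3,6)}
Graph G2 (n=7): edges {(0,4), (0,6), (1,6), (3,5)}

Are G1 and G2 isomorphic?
No, not isomorphic

The graphs are NOT isomorphic.

Connected components of G1: 2 component(s) with vertex sets [[4], [0, 1, 2, 3, 5, 6]], sizes [1, 6].
Connected components of G2: 3 component(s) with vertex sets [[2], [3, 5], [0, 1, 4, 6]], sizes [1, 2, 4].
The number of connected components (and the multiset of component sizes) is an isomorphism invariant — an isomorphism maps each component of G1 bijectively onto a component of G2. Since G1 has 2 component(s) and G2 has 3, they cannot be isomorphic.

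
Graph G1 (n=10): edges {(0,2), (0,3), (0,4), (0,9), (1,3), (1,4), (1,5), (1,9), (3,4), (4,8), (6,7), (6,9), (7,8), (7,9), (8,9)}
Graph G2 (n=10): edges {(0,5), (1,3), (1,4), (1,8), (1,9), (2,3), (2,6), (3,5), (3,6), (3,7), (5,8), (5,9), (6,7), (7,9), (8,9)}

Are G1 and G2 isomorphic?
Yes, isomorphic

The graphs are isomorphic.
One valid mapping φ: V(G1) → V(G2): 0→5, 1→1, 2→0, 3→8, 4→9, 5→4, 6→2, 7→6, 8→7, 9→3

Verify φ preserves adjacency — for each edge of G1, its image is an edge of G2:
  (0,2) → (φ(0),φ(2)) = (0,5) ∈ E(G2) ✓
  (0,3) → (φ(0),φ(3)) = (5,8) ∈ E(G2) ✓
  (0,4) → (φ(0),φ(4)) = (5,9) ∈ E(G2) ✓
  (0,9) → (φ(0),φ(9)) = (3,5) ∈ E(G2) ✓
  (1,3) → (φ(1),φ(3)) = (1,8) ∈ E(G2) ✓
  (1,4) → (φ(1),φ(4)) = (1,9) ∈ E(G2) ✓
  (1,5) → (φ(1),φ(5)) = (1,4) ∈ E(G2) ✓
  (1,9) → (φ(1),φ(9)) = (1,3) ∈ E(G2) ✓
  (3,4) → (φ(3),φ(4)) = (8,9) ∈ E(G2) ✓
  (4,8) → (φ(4),φ(8)) = (7,9) ∈ E(G2) ✓
  (6,7) → (φ(6),φ(7)) = (2,6) ∈ E(G2) ✓
  (6,9) → (φ(6),φ(9)) = (2,3) ∈ E(G2) ✓
  (7,8) → (φ(7),φ(8)) = (6,7) ∈ E(G2) ✓
  (7,9) → (φ(7),φ(9)) = (3,6) ∈ E(G2) ✓
  (8,9) → (φ(8),φ(9)) = (3,7) ∈ E(G2) ✓
All 15 edges of G1 map to edges of G2, and |E(G1)| = |E(G2)| = 15, so φ is a bijection on edges as well as vertices. Hence G1 ≅ G2.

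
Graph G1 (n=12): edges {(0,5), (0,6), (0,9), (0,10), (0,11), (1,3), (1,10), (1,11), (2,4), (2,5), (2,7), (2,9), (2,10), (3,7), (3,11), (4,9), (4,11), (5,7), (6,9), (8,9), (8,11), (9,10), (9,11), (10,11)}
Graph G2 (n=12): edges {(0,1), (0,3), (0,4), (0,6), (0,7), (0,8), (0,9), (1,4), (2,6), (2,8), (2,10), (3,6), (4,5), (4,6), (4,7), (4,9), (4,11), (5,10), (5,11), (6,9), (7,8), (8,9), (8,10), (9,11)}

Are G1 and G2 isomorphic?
Yes, isomorphic

The graphs are isomorphic.
One valid mapping φ: V(G1) → V(G2): 0→6, 1→11, 2→8, 3→5, 4→7, 5→2, 6→3, 7→10, 8→1, 9→0, 10→9, 11→4

Verify φ preserves adjacency — for each edge of G1, its image is an edge of G2:
  (0,5) → (φ(0),φ(5)) = (2,6) ∈ E(G2) ✓
  (0,6) → (φ(0),φ(6)) = (3,6) ∈ E(G2) ✓
  (0,9) → (φ(0),φ(9)) = (0,6) ∈ E(G2) ✓
  (0,10) → (φ(0),φ(10)) = (6,9) ∈ E(G2) ✓
  (0,11) → (φ(0),φ(11)) = (4,6) ∈ E(G2) ✓
  (1,3) → (φ(1),φ(3)) = (5,11) ∈ E(G2) ✓
  (1,10) → (φ(1),φ(10)) = (9,11) ∈ E(G2) ✓
  (1,11) → (φ(1),φ(11)) = (4,11) ∈ E(G2) ✓
  (2,4) → (φ(2),φ(4)) = (7,8) ∈ E(G2) ✓
  (2,5) → (φ(2),φ(5)) = (2,8) ∈ E(G2) ✓
  (2,7) → (φ(2),φ(7)) = (8,10) ∈ E(G2) ✓
  (2,9) → (φ(2),φ(9)) = (0,8) ∈ E(G2) ✓
  (2,10) → (φ(2),φ(10)) = (8,9) ∈ E(G2) ✓
  (3,7) → (φ(3),φ(7)) = (5,10) ∈ E(G2) ✓
  (3,11) → (φ(3),φ(11)) = (4,5) ∈ E(G2) ✓
  (4,9) → (φ(4),φ(9)) = (0,7) ∈ E(G2) ✓
  (4,11) → (φ(4),φ(11)) = (4,7) ∈ E(G2) ✓
  (5,7) → (φ(5),φ(7)) = (2,10) ∈ E(G2) ✓
  (6,9) → (φ(6),φ(9)) = (0,3) ∈ E(G2) ✓
  (8,9) → (φ(8),φ(9)) = (0,1) ∈ E(G2) ✓
  (8,11) → (φ(8),φ(11)) = (1,4) ∈ E(G2) ✓
  (9,10) → (φ(9),φ(10)) = (0,9) ∈ E(G2) ✓
  (9,11) → (φ(9),φ(11)) = (0,4) ∈ E(G2) ✓
  (10,11) → (φ(10),φ(11)) = (4,9) ∈ E(G2) ✓
All 24 edges of G1 map to edges of G2, and |E(G1)| = |E(G2)| = 24, so φ is a bijection on edges as well as vertices. Hence G1 ≅ G2.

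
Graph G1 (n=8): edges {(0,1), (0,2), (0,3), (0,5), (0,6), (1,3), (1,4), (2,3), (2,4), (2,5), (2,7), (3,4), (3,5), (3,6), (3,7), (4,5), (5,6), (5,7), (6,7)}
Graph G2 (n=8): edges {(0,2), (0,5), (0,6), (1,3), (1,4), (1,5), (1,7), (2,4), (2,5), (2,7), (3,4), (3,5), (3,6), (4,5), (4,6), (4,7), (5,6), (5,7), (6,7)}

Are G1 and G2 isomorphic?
Yes, isomorphic

The graphs are isomorphic.
One valid mapping φ: V(G1) → V(G2): 0→6, 1→0, 2→7, 3→5, 4→2, 5→4, 6→3, 7→1

Verify φ preserves adjacency — for each edge of G1, its image is an edge of G2:
  (0,1) → (φ(0),φ(1)) = (0,6) ∈ E(G2) ✓
  (0,2) → (φ(0),φ(2)) = (6,7) ∈ E(G2) ✓
  (0,3) → (φ(0),φ(3)) = (5,6) ∈ E(G2) ✓
  (0,5) → (φ(0),φ(5)) = (4,6) ∈ E(G2) ✓
  (0,6) → (φ(0),φ(6)) = (3,6) ∈ E(G2) ✓
  (1,3) → (φ(1),φ(3)) = (0,5) ∈ E(G2) ✓
  (1,4) → (φ(1),φ(4)) = (0,2) ∈ E(G2) ✓
  (2,3) → (φ(2),φ(3)) = (5,7) ∈ E(G2) ✓
  (2,4) → (φ(2),φ(4)) = (2,7) ∈ E(G2) ✓
  (2,5) → (φ(2),φ(5)) = (4,7) ∈ E(G2) ✓
  (2,7) → (φ(2),φ(7)) = (1,7) ∈ E(G2) ✓
  (3,4) → (φ(3),φ(4)) = (2,5) ∈ E(G2) ✓
  (3,5) → (φ(3),φ(5)) = (4,5) ∈ E(G2) ✓
  (3,6) → (φ(3),φ(6)) = (3,5) ∈ E(G2) ✓
  (3,7) → (φ(3),φ(7)) = (1,5) ∈ E(G2) ✓
  (4,5) → (φ(4),φ(5)) = (2,4) ∈ E(G2) ✓
  (5,6) → (φ(5),φ(6)) = (3,4) ∈ E(G2) ✓
  (5,7) → (φ(5),φ(7)) = (1,4) ∈ E(G2) ✓
  (6,7) → (φ(6),φ(7)) = (1,3) ∈ E(G2) ✓
All 19 edges of G1 map to edges of G2, and |E(G1)| = |E(G2)| = 19, so φ is a bijection on edges as well as vertices. Hence G1 ≅ G2.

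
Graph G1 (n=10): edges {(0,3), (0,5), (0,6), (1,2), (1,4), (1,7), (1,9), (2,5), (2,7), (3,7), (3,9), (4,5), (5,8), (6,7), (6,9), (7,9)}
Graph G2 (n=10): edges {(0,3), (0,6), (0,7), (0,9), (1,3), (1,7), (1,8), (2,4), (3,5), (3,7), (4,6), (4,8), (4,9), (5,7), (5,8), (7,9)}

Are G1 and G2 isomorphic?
Yes, isomorphic

The graphs are isomorphic.
One valid mapping φ: V(G1) → V(G2): 0→8, 1→0, 2→9, 3→5, 4→6, 5→4, 6→1, 7→7, 8→2, 9→3

Verify φ preserves adjacency — for each edge of G1, its image is an edge of G2:
  (0,3) → (φ(0),φ(3)) = (5,8) ∈ E(G2) ✓
  (0,5) → (φ(0),φ(5)) = (4,8) ∈ E(G2) ✓
  (0,6) → (φ(0),φ(6)) = (1,8) ∈ E(G2) ✓
  (1,2) → (φ(1),φ(2)) = (0,9) ∈ E(G2) ✓
  (1,4) → (φ(1),φ(4)) = (0,6) ∈ E(G2) ✓
  (1,7) → (φ(1),φ(7)) = (0,7) ∈ E(G2) ✓
  (1,9) → (φ(1),φ(9)) = (0,3) ∈ E(G2) ✓
  (2,5) → (φ(2),φ(5)) = (4,9) ∈ E(G2) ✓
  (2,7) → (φ(2),φ(7)) = (7,9) ∈ E(G2) ✓
  (3,7) → (φ(3),φ(7)) = (5,7) ∈ E(G2) ✓
  (3,9) → (φ(3),φ(9)) = (3,5) ∈ E(G2) ✓
  (4,5) → (φ(4),φ(5)) = (4,6) ∈ E(G2) ✓
  (5,8) → (φ(5),φ(8)) = (2,4) ∈ E(G2) ✓
  (6,7) → (φ(6),φ(7)) = (1,7) ∈ E(G2) ✓
  (6,9) → (φ(6),φ(9)) = (1,3) ∈ E(G2) ✓
  (7,9) → (φ(7),φ(9)) = (3,7) ∈ E(G2) ✓
All 16 edges of G1 map to edges of G2, and |E(G1)| = |E(G2)| = 16, so φ is a bijection on edges as well as vertices. Hence G1 ≅ G2.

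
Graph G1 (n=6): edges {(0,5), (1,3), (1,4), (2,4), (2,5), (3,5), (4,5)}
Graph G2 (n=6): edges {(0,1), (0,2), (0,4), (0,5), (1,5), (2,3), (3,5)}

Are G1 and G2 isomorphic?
Yes, isomorphic

The graphs are isomorphic.
One valid mapping φ: V(G1) → V(G2): 0→4, 1→3, 2→1, 3→2, 4→5, 5→0

Verify φ preserves adjacency — for each edge of G1, its image is an edge of G2:
  (0,5) → (φ(0),φ(5)) = (0,4) ∈ E(G2) ✓
  (1,3) → (φ(1),φ(3)) = (2,3) ∈ E(G2) ✓
  (1,4) → (φ(1),φ(4)) = (3,5) ∈ E(G2) ✓
  (2,4) → (φ(2),φ(4)) = (1,5) ∈ E(G2) ✓
  (2,5) → (φ(2),φ(5)) = (0,1) ∈ E(G2) ✓
  (3,5) → (φ(3),φ(5)) = (0,2) ∈ E(G2) ✓
  (4,5) → (φ(4),φ(5)) = (0,5) ∈ E(G2) ✓
All 7 edges of G1 map to edges of G2, and |E(G1)| = |E(G2)| = 7, so φ is a bijection on edges as well as vertices. Hence G1 ≅ G2.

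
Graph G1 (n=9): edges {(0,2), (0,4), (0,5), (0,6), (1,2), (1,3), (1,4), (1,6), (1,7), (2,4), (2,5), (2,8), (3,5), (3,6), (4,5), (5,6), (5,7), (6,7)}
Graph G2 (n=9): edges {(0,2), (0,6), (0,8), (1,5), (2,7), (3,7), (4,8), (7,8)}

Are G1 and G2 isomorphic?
No, not isomorphic

The graphs are NOT isomorphic.

Connected components of G1: 1 component(s) with vertex sets [[0, 1, 2, 3, 4, 5, 6, 7, 8]], sizes [9].
Connected components of G2: 2 component(s) with vertex sets [[1, 5], [0, 2, 3, 4, 6, 7, 8]], sizes [2, 7].
The number of connected components (and the multiset of component sizes) is an isomorphism invariant — an isomorphism maps each component of G1 bijectively onto a component of G2. Since G1 has 1 component(s) and G2 has 2, they cannot be isomorphic.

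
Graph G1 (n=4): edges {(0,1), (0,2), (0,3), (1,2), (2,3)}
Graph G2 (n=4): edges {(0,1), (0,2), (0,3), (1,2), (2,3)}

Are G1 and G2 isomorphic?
Yes, isomorphic

The graphs are isomorphic.
One valid mapping φ: V(G1) → V(G2): 0→0, 1→3, 2→2, 3→1

Verify φ preserves adjacency — for each edge of G1, its image is an edge of G2:
  (0,1) → (φ(0),φ(1)) = (0,3) ∈ E(G2) ✓
  (0,2) → (φ(0),φ(2)) = (0,2) ∈ E(G2) ✓
  (0,3) → (φ(0),φ(3)) = (0,1) ∈ E(G2) ✓
  (1,2) → (φ(1),φ(2)) = (2,3) ∈ E(G2) ✓
  (2,3) → (φ(2),φ(3)) = (1,2) ∈ E(G2) ✓
All 5 edges of G1 map to edges of G2, and |E(G1)| = |E(G2)| = 5, so φ is a bijection on edges as well as vertices. Hence G1 ≅ G2.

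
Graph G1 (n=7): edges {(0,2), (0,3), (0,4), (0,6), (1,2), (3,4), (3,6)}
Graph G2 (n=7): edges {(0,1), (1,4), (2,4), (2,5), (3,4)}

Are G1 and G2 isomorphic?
No, not isomorphic

The graphs are NOT isomorphic.

Counting triangles (3-cliques): G1 has 2, G2 has 0.
Triangle count is an isomorphism invariant, so differing triangle counts rule out isomorphism.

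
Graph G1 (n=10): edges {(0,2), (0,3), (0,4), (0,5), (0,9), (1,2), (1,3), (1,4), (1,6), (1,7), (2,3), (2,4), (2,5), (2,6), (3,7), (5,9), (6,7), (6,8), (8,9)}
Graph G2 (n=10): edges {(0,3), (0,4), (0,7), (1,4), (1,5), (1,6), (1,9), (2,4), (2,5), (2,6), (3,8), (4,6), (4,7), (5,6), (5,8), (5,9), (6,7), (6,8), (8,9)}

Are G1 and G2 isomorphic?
Yes, isomorphic

The graphs are isomorphic.
One valid mapping φ: V(G1) → V(G2): 0→4, 1→5, 2→6, 3→1, 4→2, 5→7, 6→8, 7→9, 8→3, 9→0

Verify φ preserves adjacency — for each edge of G1, its image is an edge of G2:
  (0,2) → (φ(0),φ(2)) = (4,6) ∈ E(G2) ✓
  (0,3) → (φ(0),φ(3)) = (1,4) ∈ E(G2) ✓
  (0,4) → (φ(0),φ(4)) = (2,4) ∈ E(G2) ✓
  (0,5) → (φ(0),φ(5)) = (4,7) ∈ E(G2) ✓
  (0,9) → (φ(0),φ(9)) = (0,4) ∈ E(G2) ✓
  (1,2) → (φ(1),φ(2)) = (5,6) ∈ E(G2) ✓
  (1,3) → (φ(1),φ(3)) = (1,5) ∈ E(G2) ✓
  (1,4) → (φ(1),φ(4)) = (2,5) ∈ E(G2) ✓
  (1,6) → (φ(1),φ(6)) = (5,8) ∈ E(G2) ✓
  (1,7) → (φ(1),φ(7)) = (5,9) ∈ E(G2) ✓
  (2,3) → (φ(2),φ(3)) = (1,6) ∈ E(G2) ✓
  (2,4) → (φ(2),φ(4)) = (2,6) ∈ E(G2) ✓
  (2,5) → (φ(2),φ(5)) = (6,7) ∈ E(G2) ✓
  (2,6) → (φ(2),φ(6)) = (6,8) ∈ E(G2) ✓
  (3,7) → (φ(3),φ(7)) = (1,9) ∈ E(G2) ✓
  (5,9) → (φ(5),φ(9)) = (0,7) ∈ E(G2) ✓
  (6,7) → (φ(6),φ(7)) = (8,9) ∈ E(G2) ✓
  (6,8) → (φ(6),φ(8)) = (3,8) ∈ E(G2) ✓
  (8,9) → (φ(8),φ(9)) = (0,3) ∈ E(G2) ✓
All 19 edges of G1 map to edges of G2, and |E(G1)| = |E(G2)| = 19, so φ is a bijection on edges as well as vertices. Hence G1 ≅ G2.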